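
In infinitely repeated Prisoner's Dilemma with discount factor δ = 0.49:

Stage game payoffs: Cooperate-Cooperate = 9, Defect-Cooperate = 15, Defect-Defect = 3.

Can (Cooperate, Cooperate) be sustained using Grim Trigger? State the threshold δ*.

δ* = 0.5; since δ = 0.49 < 0.5, cooperation cannot be sustained

Work:
For Grim Trigger:
Cooperate forever: 9/(1-δ)
Defect then punished: 15 + 3·δ/(1-δ)
Need: 9/(1-δ) ≥ 15 + 3·δ/(1-δ)
Solving: δ ≥ (T-R)/(T-P) = (15-9)/(15-3) = 0.5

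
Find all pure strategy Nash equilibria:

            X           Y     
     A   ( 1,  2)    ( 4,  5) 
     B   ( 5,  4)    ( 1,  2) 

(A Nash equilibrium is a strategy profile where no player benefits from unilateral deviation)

Nash equilibrium: (A, Y), (B, X)

Work:
Best responses:
  P1 vs X: payoffs [1, 5] → best response B (payoff 5)
  P1 vs Y: payoffs [4, 1] → best response A (payoff 4)
  P2 vs A: payoffs [2, 5] → best response Y (payoff 5)
  P2 vs B: payoffs [4, 2] → best response X (payoff 4)
Mutual best responses: (A,Y), (B,X) → Nash equilibria.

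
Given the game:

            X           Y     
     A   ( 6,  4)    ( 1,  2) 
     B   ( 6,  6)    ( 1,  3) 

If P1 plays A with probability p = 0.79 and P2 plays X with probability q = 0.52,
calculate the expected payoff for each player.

E[P1] = 3.6, E[P2] = 3.3592

Work:
E[P1] = p·q·π₁(A,X) + p·(1-q)·π₁(A,Y) + (1-p)·q·π₁(B,X) + (1-p)·(1-q)·π₁(B,Y)
= 0.79·0.52·6 + 0.79·0.48·1 + 0.21·0.52·6 + 0.21·0.48·1
= 3.6

E[P2] = 3.3592 (similar calculation)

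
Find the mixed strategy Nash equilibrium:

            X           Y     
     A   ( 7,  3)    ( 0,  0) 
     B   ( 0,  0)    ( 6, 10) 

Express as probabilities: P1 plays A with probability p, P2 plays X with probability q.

p = 0.7692, q = 0.4615

Work:
Find probabilities that make opponent indifferent:
P2 chooses q to make P1 indifferent between A and B
P1 chooses p to make P2 indifferent between X and Y
Mixed NE: P1 plays (A: 0.7692, B: 0.2308), P2 plays (X: 0.4615, Y: 0.5385)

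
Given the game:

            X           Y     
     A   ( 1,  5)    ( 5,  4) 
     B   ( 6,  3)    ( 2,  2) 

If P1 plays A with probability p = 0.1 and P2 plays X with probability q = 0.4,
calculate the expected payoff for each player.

E[P1] = 3.58, E[P2] = 2.6

Work:
E[P1] = p·q·π₁(A,X) + p·(1-q)·π₁(A,Y) + (1-p)·q·π₁(B,X) + (1-p)·(1-q)·π₁(B,Y)
= 0.1·0.4·1 + 0.1·0.6·5 + 0.9·0.4·6 + 0.9·0.6·2
= 3.58

E[P2] = 2.6 (similar calculation)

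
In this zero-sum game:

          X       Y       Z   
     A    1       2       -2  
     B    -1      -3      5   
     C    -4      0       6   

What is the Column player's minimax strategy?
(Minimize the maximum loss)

Column should play X, value = 1

Work:
Column player minimizes Row's maximum payoff:
Column X: max payoff to Row = 1
Column Y: max payoff to Row = 2
Column Z: max payoff to Row = 6
Minimum is 1, achieved by column X.
Minimax strategy: X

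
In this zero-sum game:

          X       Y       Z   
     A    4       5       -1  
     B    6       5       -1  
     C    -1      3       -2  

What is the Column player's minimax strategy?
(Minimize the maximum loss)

Column should play Z, value = -1

Work:
Column player minimizes Row's maximum payoff:
Column X: max payoff to Row = 6
Column Y: max payoff to Row = 5
Column Z: max payoff to Row = -1
Minimum is -1, achieved by column Z.
Minimax strategy: Z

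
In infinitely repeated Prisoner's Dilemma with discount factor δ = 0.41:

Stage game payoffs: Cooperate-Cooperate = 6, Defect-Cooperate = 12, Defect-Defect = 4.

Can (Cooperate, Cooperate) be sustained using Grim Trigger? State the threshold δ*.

δ* = 0.75; since δ = 0.41 < 0.75, cooperation cannot be sustained

Work:
For Grim Trigger:
Cooperate forever: 6/(1-δ)
Defect then punished: 12 + 4·δ/(1-δ)
Need: 6/(1-δ) ≥ 12 + 4·δ/(1-δ)
Solving: δ ≥ (T-R)/(T-P) = (12-6)/(12-4) = 0.75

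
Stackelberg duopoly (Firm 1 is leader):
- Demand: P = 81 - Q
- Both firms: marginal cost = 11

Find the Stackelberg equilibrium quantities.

q₁* (leader) = 35.0, q₂* (follower) = 17.5

Work:
Follower's reaction: q₂ = (a - c - q₁)/2
Leader substitutes: π₁ = q₁·(a - q₁ - (a-c-q₁)/2 - c)
FOC: q₁* = (81 - 11)/2 = 35.00
Then: q₂* = (81 - 11 - 35.0)/2 = 17.50
Leader has first-mover advantage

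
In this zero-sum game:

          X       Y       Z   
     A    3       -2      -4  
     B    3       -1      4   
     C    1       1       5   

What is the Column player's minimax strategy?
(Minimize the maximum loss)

Column should play Y, value = 1

Work:
Column player minimizes Row's maximum payoff:
Column X: max payoff to Row = 3
Column Y: max payoff to Row = 1
Column Z: max payoff to Row = 5
Minimum is 1, achieved by column Y.
Minimax strategy: Y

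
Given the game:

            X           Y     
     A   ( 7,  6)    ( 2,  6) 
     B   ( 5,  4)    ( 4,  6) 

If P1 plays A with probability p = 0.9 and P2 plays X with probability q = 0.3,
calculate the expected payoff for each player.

E[P1] = 3.58, E[P2] = 5.94

Work:
E[P1] = p·q·π₁(A,X) + p·(1-q)·π₁(A,Y) + (1-p)·q·π₁(B,X) + (1-p)·(1-q)·π₁(B,Y)
= 0.9·0.3·7 + 0.9·0.7·2 + 0.1·0.3·5 + 0.1·0.7·4
= 3.58

E[P2] = 5.94 (similar calculation)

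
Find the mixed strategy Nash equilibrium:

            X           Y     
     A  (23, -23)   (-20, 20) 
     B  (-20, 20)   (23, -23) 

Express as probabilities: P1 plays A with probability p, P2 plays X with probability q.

p = 0.5, q = 0.5

Work:
Find probabilities that make opponent indifferent:
P2 chooses q to make P1 indifferent between A and B
P1 chooses p to make P2 indifferent between X and Y
Mixed NE: P1 plays (A: 0.5, B: 0.5), P2 plays (X: 0.5, Y: 0.5)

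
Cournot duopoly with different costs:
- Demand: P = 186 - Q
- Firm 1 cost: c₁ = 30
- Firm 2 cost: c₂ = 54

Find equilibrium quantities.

q₁* = 60.0, q₂* = 36.0

Work:
Reaction: q₁ = (186 - 30 - q₂)/2
Reaction: q₂ = (186 - 54 - q₁)/2
Solve simultaneously:
q₁* = (186 - 2×30 + 54)/3 = 60.0
q₂* = (186 - 2×54 + 30)/3 = 36.0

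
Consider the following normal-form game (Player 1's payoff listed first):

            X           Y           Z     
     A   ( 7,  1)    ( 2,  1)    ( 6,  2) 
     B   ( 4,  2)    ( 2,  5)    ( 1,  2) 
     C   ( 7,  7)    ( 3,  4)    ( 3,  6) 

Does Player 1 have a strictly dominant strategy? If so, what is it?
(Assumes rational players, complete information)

No strictly dominant strategy exists for Player 1

Work:
A strategy strictly dominates another if it gives a strictly higher payoff against every opponent action. Compare each pair of P1's strategies column-by-column:
  A vs B: [7 vs 4, 2 vs 2, 6 vs 1] → A does not strictly dominate B (column Y: 2 ≤ 2)
  A vs C: [7 vs 7, 2 vs 3, 6 vs 3] → A does not strictly dominate C (column X: 7 ≤ 7)
  B vs A: [4 vs 7, 2 vs 2, 1 vs 6] → B does not strictly dominate A (column X: 4 ≤ 7)
  B vs C: [4 vs 7, 2 vs 3, 1 vs 3] → B does not strictly dominate C (column X: 4 ≤ 7)
  C vs A: [7 vs 7, 3 vs 2, 3 vs 6] → C does not strictly dominate A (column X: 7 ≤ 7)
  C vs B: [7 vs 4, 3 vs 2, 3 vs 1] → C strictly dominates B
No single strategy strictly dominates all others → no strictly dominant strategy.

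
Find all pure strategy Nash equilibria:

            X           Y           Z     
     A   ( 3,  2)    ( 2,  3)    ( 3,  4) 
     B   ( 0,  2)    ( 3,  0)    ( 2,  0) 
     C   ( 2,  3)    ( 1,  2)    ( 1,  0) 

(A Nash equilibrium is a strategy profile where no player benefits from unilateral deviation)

Nash equilibrium: (A, Z)

Work:
Best responses:
  P1 vs X: payoffs [3, 0, 2] → best response A (payoff 3)
  P1 vs Y: payoffs [2, 3, 1] → best response B (payoff 3)
  P1 vs Z: payoffs [3, 2, 1] → best response A (payoff 3)
  P2 vs A: payoffs [2, 3, 4] → best response Z (payoff 4)
  P2 vs B: payoffs [2, 0, 0] → best response X (payoff 2)
  P2 vs C: payoffs [3, 2, 0] → best response X (payoff 3)
Mutual best responses: (A,Z) → Nash equilibria.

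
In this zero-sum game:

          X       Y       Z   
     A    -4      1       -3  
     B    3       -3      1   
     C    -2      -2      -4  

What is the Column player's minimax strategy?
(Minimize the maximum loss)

Column should play Y or Z (all achieve the minimum), value = 1

Work:
Column player minimizes Row's maximum payoff:
Column X: max payoff to Row = 3
Column Y: max payoff to Row = 1
Column Z: max payoff to Row = 1
Minimum is 1, achieved by columns Y, Z (tied).
Each of Y or Z is a minimax strategy.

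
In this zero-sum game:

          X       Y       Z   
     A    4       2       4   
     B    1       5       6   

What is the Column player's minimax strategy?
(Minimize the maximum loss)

Column should play X, value = 4

Work:
Column player minimizes Row's maximum payoff:
Column X: max payoff to Row = 4
Column Y: max payoff to Row = 5
Column Z: max payoff to Row = 6
Minimum is 4, achieved by column X.
Minimax strategy: X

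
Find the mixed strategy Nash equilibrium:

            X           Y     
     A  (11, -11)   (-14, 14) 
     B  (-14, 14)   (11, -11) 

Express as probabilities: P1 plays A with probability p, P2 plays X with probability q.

p = 0.5, q = 0.5

Work:
Find probabilities that make opponent indifferent:
P2 chooses q to make P1 indifferent between A and B
P1 chooses p to make P2 indifferent between X and Y
Mixed NE: P1 plays (A: 0.5, B: 0.5), P2 plays (X: 0.5, Y: 0.5)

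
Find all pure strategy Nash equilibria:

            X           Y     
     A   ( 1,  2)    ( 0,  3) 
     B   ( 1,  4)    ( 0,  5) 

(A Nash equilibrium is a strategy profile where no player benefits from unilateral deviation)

Nash equilibrium: (A, Y), (B, Y)

Work:
Best responses:
  P1 vs X: payoffs [1, 1] → best response A/B (payoff 1)
  P1 vs Y: payoffs [0, 0] → best response A/B (payoff 0)
  P2 vs A: payoffs [2, 3] → best response Y (payoff 3)
  P2 vs B: payoffs [4, 5] → best response Y (payoff 5)
Mutual best responses: (A,Y), (B,Y) → Nash equilibria.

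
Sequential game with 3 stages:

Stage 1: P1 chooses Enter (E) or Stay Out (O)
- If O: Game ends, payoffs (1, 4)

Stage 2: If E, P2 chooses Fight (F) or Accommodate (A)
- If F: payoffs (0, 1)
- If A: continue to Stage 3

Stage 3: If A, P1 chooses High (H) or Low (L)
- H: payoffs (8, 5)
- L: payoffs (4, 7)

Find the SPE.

SPE: (E, A, H); Outcome (8, 5)

Work:
Stage 3: P1 chooses H (8 vs 4)
Stage 2: P2: F->1, A->5 (anticipating H). Choose A
Stage 1: P1: O->1, E->8 (anticipating A, H). Choose E
SPE path: E -> A -> H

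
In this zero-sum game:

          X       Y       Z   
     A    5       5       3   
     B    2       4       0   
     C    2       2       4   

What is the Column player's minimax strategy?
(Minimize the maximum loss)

Column should play Z, value = 4

Work:
Column player minimizes Row's maximum payoff:
Column X: max payoff to Row = 5
Column Y: max payoff to Row = 5
Column Z: max payoff to Row = 4
Minimum is 4, achieved by column Z.
Minimax strategy: Z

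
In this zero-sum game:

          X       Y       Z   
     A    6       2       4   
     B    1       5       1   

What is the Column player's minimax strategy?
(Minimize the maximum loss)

Column should play Z, value = 4

Work:
Column player minimizes Row's maximum payoff:
Column X: max payoff to Row = 6
Column Y: max payoff to Row = 5
Column Z: max payoff to Row = 4
Minimum is 4, achieved by column Z.
Minimax strategy: Z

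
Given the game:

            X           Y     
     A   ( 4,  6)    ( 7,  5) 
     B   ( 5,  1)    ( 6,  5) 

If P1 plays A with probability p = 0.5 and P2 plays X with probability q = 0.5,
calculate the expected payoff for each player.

E[P1] = 5.5, E[P2] = 4.25

Work:
E[P1] = p·q·π₁(A,X) + p·(1-q)·π₁(A,Y) + (1-p)·q·π₁(B,X) + (1-p)·(1-q)·π₁(B,Y)
= 0.5·0.5·4 + 0.5·0.5·7 + 0.5·0.5·5 + 0.5·0.5·6
= 5.5

E[P2] = 4.25 (similar calculation)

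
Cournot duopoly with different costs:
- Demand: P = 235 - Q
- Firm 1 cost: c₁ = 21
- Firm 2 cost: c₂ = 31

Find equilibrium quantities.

q₁* = 74.67, q₂* = 64.67

Work:
Reaction: q₁ = (235 - 21 - q₂)/2
Reaction: q₂ = (235 - 31 - q₁)/2
Solve simultaneously:
q₁* = (235 - 2×21 + 31)/3 = 74.67
q₂* = (235 - 2×31 + 21)/3 = 64.67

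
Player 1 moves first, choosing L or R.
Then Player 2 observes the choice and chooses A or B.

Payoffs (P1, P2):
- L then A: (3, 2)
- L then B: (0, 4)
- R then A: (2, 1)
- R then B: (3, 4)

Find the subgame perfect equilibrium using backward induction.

P1 plays R, P2 plays B after L and B after R; Payoff (3, 4)

Work:
Backward induction:
After L: P2 chooses B → P1 gets 0
After R: P2 chooses B → P1 gets 3
P1 chooses R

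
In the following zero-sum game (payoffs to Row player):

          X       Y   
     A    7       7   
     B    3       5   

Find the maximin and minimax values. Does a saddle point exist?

Maximin = 7, Minimax = 7, Saddle: True

Work:
Row minimums: [7, 3] → maximin = 7
Column maximums: [7, 7] → minimax = 7
Saddle point exists! Game value = 7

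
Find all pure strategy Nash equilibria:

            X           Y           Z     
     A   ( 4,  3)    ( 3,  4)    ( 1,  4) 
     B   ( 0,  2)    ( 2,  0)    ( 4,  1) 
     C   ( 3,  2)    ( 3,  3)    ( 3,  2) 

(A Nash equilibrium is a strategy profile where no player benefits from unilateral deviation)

Nash equilibrium: (A, Y), (C, Y)

Work:
Best responses:
  P1 vs X: payoffs [4, 0, 3] → best response A (payoff 4)
  P1 vs Y: payoffs [3, 2, 3] → best response A/C (payoff 3)
  P1 vs Z: payoffs [1, 4, 3] → best response B (payoff 4)
  P2 vs A: payoffs [3, 4, 4] → best response Y/Z (payoff 4)
  P2 vs B: payoffs [2, 0, 1] → best response X (payoff 2)
  P2 vs C: payoffs [2, 3, 2] → best response Y (payoff 3)
Mutual best responses: (A,Y), (C,Y) → Nash equilibria.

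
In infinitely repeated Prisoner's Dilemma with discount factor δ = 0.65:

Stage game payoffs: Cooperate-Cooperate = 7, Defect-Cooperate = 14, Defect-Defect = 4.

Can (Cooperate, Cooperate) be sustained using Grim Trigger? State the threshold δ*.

δ* = 0.7; since δ = 0.65 < 0.7, cooperation cannot be sustained

Work:
For Grim Trigger:
Cooperate forever: 7/(1-δ)
Defect then punished: 14 + 4·δ/(1-δ)
Need: 7/(1-δ) ≥ 14 + 4·δ/(1-δ)
Solving: δ ≥ (T-R)/(T-P) = (14-7)/(14-4) = 0.7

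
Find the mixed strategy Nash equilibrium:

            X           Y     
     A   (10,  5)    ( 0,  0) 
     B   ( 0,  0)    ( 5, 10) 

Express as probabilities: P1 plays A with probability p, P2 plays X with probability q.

p = 0.6667, q = 0.3333

Work:
Find probabilities that make opponent indifferent:
P2 chooses q to make P1 indifferent between A and B
P1 chooses p to make P2 indifferent between X and Y
Mixed NE: P1 plays (A: 0.6667, B: 0.3333), P2 plays (X: 0.3333, Y: 0.6667)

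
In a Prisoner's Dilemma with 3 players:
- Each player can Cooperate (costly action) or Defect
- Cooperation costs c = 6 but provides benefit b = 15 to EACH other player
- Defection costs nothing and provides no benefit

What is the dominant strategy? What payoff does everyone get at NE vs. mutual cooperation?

Dominant: Defect; NE payoff = 0; Coop payoff = 24

Work:
Defect dominates (saves cost c = 6, benefit to others is external)
NE: All defect → everyone gets 0
If all cooperate: each receives (2)×15 - 6 = 24
Social dilemma: 24 > 0 but NE gives 0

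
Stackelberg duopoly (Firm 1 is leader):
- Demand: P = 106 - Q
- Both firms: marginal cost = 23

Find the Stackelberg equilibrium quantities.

q₁* (leader) = 41.5, q₂* (follower) = 20.75

Work:
Follower's reaction: q₂ = (a - c - q₁)/2
Leader substitutes: π₁ = q₁·(a - q₁ - (a-c-q₁)/2 - c)
FOC: q₁* = (106 - 23)/2 = 41.50
Then: q₂* = (106 - 23 - 41.5)/2 = 20.75
Leader has first-mover advantage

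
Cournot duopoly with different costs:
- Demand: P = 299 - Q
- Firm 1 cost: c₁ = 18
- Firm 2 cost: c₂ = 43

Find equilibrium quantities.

q₁* = 102.0, q₂* = 77.0

Work:
Reaction: q₁ = (299 - 18 - q₂)/2
Reaction: q₂ = (299 - 43 - q₁)/2
Solve simultaneously:
q₁* = (299 - 2×18 + 43)/3 = 102.0
q₂* = (299 - 2×43 + 18)/3 = 77.0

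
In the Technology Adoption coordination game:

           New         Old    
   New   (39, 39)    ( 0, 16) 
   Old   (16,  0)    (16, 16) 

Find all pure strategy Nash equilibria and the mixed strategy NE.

Pure NE: (New, New) and (Old, Old); Mixed NE: p = 0.4103, q = 0.4103

Work:
Check pure NE:
(New, New): (39, 39) - no unilateral deviation beneficial
(Old, Old): (16, 16) - no unilateral deviation beneficial
Mixed NE: P1 plays New with p = 0.4103, P2 plays New with q = 0.4103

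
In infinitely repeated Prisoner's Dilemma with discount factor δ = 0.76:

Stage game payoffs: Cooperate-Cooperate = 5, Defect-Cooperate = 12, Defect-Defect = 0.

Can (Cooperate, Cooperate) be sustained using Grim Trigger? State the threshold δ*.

δ* = 0.5833; since δ = 0.76 ≥ 0.5833, cooperation can be sustained

Work:
For Grim Trigger:
Cooperate forever: 5/(1-δ)
Defect then punished: 12 + 0·δ/(1-δ)
Need: 5/(1-δ) ≥ 12 + 0·δ/(1-δ)
Solving: δ ≥ (T-R)/(T-P) = (12-5)/(12-0) = 0.5833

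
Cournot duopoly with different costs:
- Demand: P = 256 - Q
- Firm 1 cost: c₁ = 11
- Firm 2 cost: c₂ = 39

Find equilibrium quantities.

q₁* = 91.0, q₂* = 63.0

Work:
Reaction: q₁ = (256 - 11 - q₂)/2
Reaction: q₂ = (256 - 39 - q₁)/2
Solve simultaneously:
q₁* = (256 - 2×11 + 39)/3 = 91.0
q₂* = (256 - 2×39 + 11)/3 = 63.0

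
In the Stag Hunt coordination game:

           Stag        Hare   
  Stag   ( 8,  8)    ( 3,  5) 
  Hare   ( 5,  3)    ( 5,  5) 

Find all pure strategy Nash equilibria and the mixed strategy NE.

Pure NE: (Stag, Stag) and (Hare, Hare); Mixed NE: p = 0.4, q = 0.4

Work:
Check pure NE:
(Stag, Stag): (8, 8) - no unilateral deviation beneficial
(Hare, Hare): (5, 5) - no unilateral deviation beneficial
Mixed NE: P1 plays Stag with p = 0.4, P2 plays Stag with q = 0.4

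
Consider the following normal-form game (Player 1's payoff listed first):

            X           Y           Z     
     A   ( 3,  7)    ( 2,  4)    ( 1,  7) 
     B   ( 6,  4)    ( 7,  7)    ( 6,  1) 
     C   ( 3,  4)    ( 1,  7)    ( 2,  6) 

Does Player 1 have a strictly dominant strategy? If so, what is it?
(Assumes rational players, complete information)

Yes, Player 1's strictly dominant strategy is B

Work:
A strategy strictly dominates another if it gives a strictly higher payoff against every opponent action. Compare each pair of P1's strategies column-by-column:
  A vs B: [3 vs 6, 2 vs 7, 1 vs 6] → A does not strictly dominate B (column X: 3 ≤ 6)
  A vs C: [3 vs 3, 2 vs 1, 1 vs 2] → A does not strictly dominate C (column X: 3 ≤ 3)
  B vs A: [6 vs 3, 7 vs 2, 6 vs 1] → B strictly dominates A
  B vs C: [6 vs 3, 7 vs 1, 6 vs 2] → B strictly dominates C
  C vs A: [3 vs 3, 1 vs 2, 2 vs 1] → C does not strictly dominate A (column X: 3 ≤ 3)
  C vs B: [3 vs 6, 1 vs 7, 2 vs 6] → C does not strictly dominate B (column X: 3 ≤ 6)
B strictly dominates every other strategy → strictly dominant.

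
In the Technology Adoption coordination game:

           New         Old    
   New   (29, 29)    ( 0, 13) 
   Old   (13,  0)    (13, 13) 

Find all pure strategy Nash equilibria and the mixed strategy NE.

Pure NE: (New, New) and (Old, Old); Mixed NE: p = 0.4483, q = 0.4483

Work:
Check pure NE:
(New, New): (29, 29) - no unilateral deviation beneficial
(Old, Old): (13, 13) - no unilateral deviation beneficial
Mixed NE: P1 plays New with p = 0.4483, P2 plays New with q = 0.4483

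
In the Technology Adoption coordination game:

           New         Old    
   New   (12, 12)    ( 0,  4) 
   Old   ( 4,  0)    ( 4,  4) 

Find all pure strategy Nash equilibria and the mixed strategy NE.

Pure NE: (New, New) and (Old, Old); Mixed NE: p = 0.3333, q = 0.3333

Work:
Check pure NE:
(New, New): (12, 12) - no unilateral deviation beneficial
(Old, Old): (4, 4) - no unilateral deviation beneficial
Mixed NE: P1 plays New with p = 0.3333, P2 plays New with q = 0.3333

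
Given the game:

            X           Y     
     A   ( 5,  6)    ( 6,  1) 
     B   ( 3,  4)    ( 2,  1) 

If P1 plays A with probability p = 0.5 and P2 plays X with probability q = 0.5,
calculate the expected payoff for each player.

E[P1] = 4.0, E[P2] = 3.0

Work:
E[P1] = p·q·π₁(A,X) + p·(1-q)·π₁(A,Y) + (1-p)·q·π₁(B,X) + (1-p)·(1-q)·π₁(B,Y)
= 0.5·0.5·5 + 0.5·0.5·6 + 0.5·0.5·3 + 0.5·0.5·2
= 4.0

E[P2] = 3.0 (similar calculation)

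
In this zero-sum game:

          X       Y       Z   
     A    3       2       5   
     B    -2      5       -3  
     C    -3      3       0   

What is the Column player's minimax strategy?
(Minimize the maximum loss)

Column should play X, value = 3

Work:
Column player minimizes Row's maximum payoff:
Column X: max payoff to Row = 3
Column Y: max payoff to Row = 5
Column Z: max payoff to Row = 5
Minimum is 3, achieved by column X.
Minimax strategy: X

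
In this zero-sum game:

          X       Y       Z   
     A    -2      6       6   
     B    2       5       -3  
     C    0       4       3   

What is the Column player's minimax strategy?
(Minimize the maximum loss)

Column should play X, value = 2

Work:
Column player minimizes Row's maximum payoff:
Column X: max payoff to Row = 2
Column Y: max payoff to Row = 6
Column Z: max payoff to Row = 6
Minimum is 2, achieved by column X.
Minimax strategy: X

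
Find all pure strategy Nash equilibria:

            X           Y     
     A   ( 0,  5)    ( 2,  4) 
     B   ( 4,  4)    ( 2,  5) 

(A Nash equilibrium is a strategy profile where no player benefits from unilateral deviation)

Nash equilibrium: (B, Y)

Work:
Best responses:
  P1 vs X: payoffs [0, 4] → best response B (payoff 4)
  P1 vs Y: payoffs [2, 2] → best response A/B (payoff 2)
  P2 vs A: payoffs [5, 4] → best response X (payoff 5)
  P2 vs B: payoffs [4, 5] → best response Y (payoff 5)
Mutual best responses: (B,Y) → Nash equilibria.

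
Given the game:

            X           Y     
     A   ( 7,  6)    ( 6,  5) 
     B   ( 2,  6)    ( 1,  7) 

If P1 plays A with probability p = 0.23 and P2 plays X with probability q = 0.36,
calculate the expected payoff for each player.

E[P1] = 2.51, E[P2] = 6.3456

Work:
E[P1] = p·q·π₁(A,X) + p·(1-q)·π₁(A,Y) + (1-p)·q·π₁(B,X) + (1-p)·(1-q)·π₁(B,Y)
= 0.23·0.36·7 + 0.23·0.64·6 + 0.77·0.36·2 + 0.77·0.64·1
= 2.51

E[P2] = 6.3456 (similar calculation)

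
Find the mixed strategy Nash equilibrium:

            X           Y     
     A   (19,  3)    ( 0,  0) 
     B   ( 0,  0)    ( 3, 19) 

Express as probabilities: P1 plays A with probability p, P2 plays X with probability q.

p = 0.8636, q = 0.1364

Work:
Find probabilities that make opponent indifferent:
P2 chooses q to make P1 indifferent between A and B
P1 chooses p to make P2 indifferent between X and Y
Mixed NE: P1 plays (A: 0.8636, B: 0.1364), P2 plays (X: 0.1364, Y: 0.8636)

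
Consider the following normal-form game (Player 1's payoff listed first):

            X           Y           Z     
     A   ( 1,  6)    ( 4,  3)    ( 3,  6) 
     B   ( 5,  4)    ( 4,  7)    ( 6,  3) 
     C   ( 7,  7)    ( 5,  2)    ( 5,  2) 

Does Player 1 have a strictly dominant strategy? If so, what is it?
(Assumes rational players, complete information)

No strictly dominant strategy exists for Player 1

Work:
A strategy strictly dominates another if it gives a strictly higher payoff against every opponent action. Compare each pair of P1's strategies column-by-column:
  A vs B: [1 vs 5, 4 vs 4, 3 vs 6] → A does not strictly dominate B (column X: 1 ≤ 5)
  A vs C: [1 vs 7, 4 vs 5, 3 vs 5] → A does not strictly dominate C (column X: 1 ≤ 7)
  B vs A: [5 vs 1, 4 vs 4, 6 vs 3] → B does not strictly dominate A (column Y: 4 ≤ 4)
  B vs C: [5 vs 7, 4 vs 5, 6 vs 5] → B does not strictly dominate C (column X: 5 ≤ 7)
  C vs A: [7 vs 1, 5 vs 4, 5 vs 3] → C strictly dominates A
  C vs B: [7 vs 5, 5 vs 4, 5 vs 6] → C does not strictly dominate B (column Z: 5 ≤ 6)
No single strategy strictly dominates all others → no strictly dominant strategy.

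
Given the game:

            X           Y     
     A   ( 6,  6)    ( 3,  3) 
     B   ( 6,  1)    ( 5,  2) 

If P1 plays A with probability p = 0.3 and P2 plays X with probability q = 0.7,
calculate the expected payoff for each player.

E[P1] = 5.52, E[P2] = 2.44

Work:
E[P1] = p·q·π₁(A,X) + p·(1-q)·π₁(A,Y) + (1-p)·q·π₁(B,X) + (1-p)·(1-q)·π₁(B,Y)
= 0.3·0.7·6 + 0.3·0.3·3 + 0.7·0.7·6 + 0.7·0.3·5
= 5.52

E[P2] = 2.44 (similar calculation)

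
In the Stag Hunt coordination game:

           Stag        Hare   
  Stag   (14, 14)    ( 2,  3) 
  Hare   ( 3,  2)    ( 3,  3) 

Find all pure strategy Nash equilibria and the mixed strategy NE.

Pure NE: (Stag, Stag) and (Hare, Hare); Mixed NE: p = 0.0833, q = 0.0833

Work:
Check pure NE:
(Stag, Stag): (14, 14) - no unilateral deviation beneficial
(Hare, Hare): (3, 3) - no unilateral deviation beneficial
Mixed NE: P1 plays Stag with p = 0.0833, P2 plays Stag with q = 0.0833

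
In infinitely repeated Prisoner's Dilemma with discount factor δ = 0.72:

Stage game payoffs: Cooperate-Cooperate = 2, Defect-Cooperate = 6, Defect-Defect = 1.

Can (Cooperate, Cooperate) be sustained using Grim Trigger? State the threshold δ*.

δ* = 0.8; since δ = 0.72 < 0.8, cooperation cannot be sustained

Work:
For Grim Trigger:
Cooperate forever: 2/(1-δ)
Defect then punished: 6 + 1·δ/(1-δ)
Need: 2/(1-δ) ≥ 6 + 1·δ/(1-δ)
Solving: δ ≥ (T-R)/(T-P) = (6-2)/(6-1) = 0.8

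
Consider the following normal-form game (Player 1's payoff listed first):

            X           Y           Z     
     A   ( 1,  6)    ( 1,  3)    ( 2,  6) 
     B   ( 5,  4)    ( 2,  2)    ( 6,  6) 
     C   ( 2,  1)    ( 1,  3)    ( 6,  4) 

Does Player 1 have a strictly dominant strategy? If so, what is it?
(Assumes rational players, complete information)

No strictly dominant strategy exists for Player 1

Work:
A strategy strictly dominates another if it gives a strictly higher payoff against every opponent action. Compare each pair of P1's strategies column-by-column:
  A vs B: [1 vs 5, 1 vs 2, 2 vs 6] → A does not strictly dominate B (column X: 1 ≤ 5)
  A vs C: [1 vs 2, 1 vs 1, 2 vs 6] → A does not strictly dominate C (column X: 1 ≤ 2)
  B vs A: [5 vs 1, 2 vs 1, 6 vs 2] → B strictly dominates A
  B vs C: [5 vs 2, 2 vs 1, 6 vs 6] → B does not strictly dominate C (column Z: 6 ≤ 6)
  C vs A: [2 vs 1, 1 vs 1, 6 vs 2] → C does not strictly dominate A (column Y: 1 ≤ 1)
  C vs B: [2 vs 5, 1 vs 2, 6 vs 6] → C does not strictly dominate B (column X: 2 ≤ 5)
No single strategy strictly dominates all others → no strictly dominant strategy.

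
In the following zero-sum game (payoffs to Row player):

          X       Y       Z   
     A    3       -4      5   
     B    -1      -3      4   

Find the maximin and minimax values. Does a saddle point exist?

Maximin = -3, Minimax = -3, Saddle: True

Work:
Row minimums: [-4, -3] → maximin = -3
Column maximums: [3, -3, 5] → minimax = -3
Saddle point exists! Game value = -3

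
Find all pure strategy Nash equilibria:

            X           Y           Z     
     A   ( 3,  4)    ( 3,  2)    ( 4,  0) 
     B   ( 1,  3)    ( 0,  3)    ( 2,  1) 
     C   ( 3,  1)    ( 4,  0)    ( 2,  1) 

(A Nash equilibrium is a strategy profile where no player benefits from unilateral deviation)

Nash equilibrium: (A, X), (C, X)

Work:
Best responses:
  P1 vs X: payoffs [3, 1, 3] → best response A/C (payoff 3)
  P1 vs Y: payoffs [3, 0, 4] → best response C (payoff 4)
  P1 vs Z: payoffs [4, 2, 2] → best response A (payoff 4)
  P2 vs A: payoffs [4, 2, 0] → best response X (payoff 4)
  P2 vs B: payoffs [3, 3, 1] → best response X/Y (payoff 3)
  P2 vs C: payoffs [1, 0, 1] → best response X/Z (payoff 1)
Mutual best responses: (A,X), (C,X) → Nash equilibria.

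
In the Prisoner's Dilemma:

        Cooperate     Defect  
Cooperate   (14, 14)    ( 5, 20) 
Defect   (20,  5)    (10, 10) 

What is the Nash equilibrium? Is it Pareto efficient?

(Defect, Defect) is NE; not Pareto efficient

Work:
Defect dominates Cooperate for both players:
If P2 cooperates: Defect (20) > Cooperate (14)
If P2 defects: Defect (10) > Cooperate (5)
NE: (Defect, Defect) with payoff (10, 10)
But (Cooperate, Cooperate) = (14, 14) Pareto dominates (10, 10)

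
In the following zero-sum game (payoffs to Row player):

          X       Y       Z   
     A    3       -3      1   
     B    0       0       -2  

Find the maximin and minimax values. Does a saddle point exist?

Maximin = -2, Minimax = 0, Saddle: False

Work:
Row minimums: [-3, -2] → maximin = -2
Column maximums: [3, 0, 1] → minimax = 0
No saddle point (maximin ≠ minimax). Mixed strategy needed.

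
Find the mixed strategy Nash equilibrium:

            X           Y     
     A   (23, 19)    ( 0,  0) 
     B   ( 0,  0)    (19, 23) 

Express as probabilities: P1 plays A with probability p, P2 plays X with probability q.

p = 0.5476, q = 0.4524

Work:
Find probabilities that make opponent indifferent:
P2 chooses q to make P1 indifferent between A and B
P1 chooses p to make P2 indifferent between X and Y
Mixed NE: P1 plays (A: 0.5476, B: 0.4524), P2 plays (X: 0.4524, Y: 0.5476)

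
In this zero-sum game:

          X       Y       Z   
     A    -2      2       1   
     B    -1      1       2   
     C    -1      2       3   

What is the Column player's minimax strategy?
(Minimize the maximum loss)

Column should play X, value = -1

Work:
Column player minimizes Row's maximum payoff:
Column X: max payoff to Row = -1
Column Y: max payoff to Row = 2
Column Z: max payoff to Row = 3
Minimum is -1, achieved by column X.
Minimax strategy: X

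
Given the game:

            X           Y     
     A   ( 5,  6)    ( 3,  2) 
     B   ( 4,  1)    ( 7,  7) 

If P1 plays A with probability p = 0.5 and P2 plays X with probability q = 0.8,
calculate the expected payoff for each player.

E[P1] = 4.6, E[P2] = 3.7

Work:
E[P1] = p·q·π₁(A,X) + p·(1-q)·π₁(A,Y) + (1-p)·q·π₁(B,X) + (1-p)·(1-q)·π₁(B,Y)
= 0.5·0.8·5 + 0.5·0.2·3 + 0.5·0.8·4 + 0.5·0.2·7
= 4.6

E[P2] = 3.7 (similar calculation)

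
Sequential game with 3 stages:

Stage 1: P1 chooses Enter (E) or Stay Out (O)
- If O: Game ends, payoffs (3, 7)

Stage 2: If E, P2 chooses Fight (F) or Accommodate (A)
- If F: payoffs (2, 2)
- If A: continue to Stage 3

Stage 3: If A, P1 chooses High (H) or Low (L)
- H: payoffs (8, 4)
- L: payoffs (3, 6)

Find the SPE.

SPE: (E, A, H); Outcome (8, 4)

Work:
Stage 3: P1 chooses H (8 vs 3)
Stage 2: P2: F->2, A->4 (anticipating H). Choose A
Stage 1: P1: O->3, E->8 (anticipating A, H). Choose E
SPE path: E -> A -> H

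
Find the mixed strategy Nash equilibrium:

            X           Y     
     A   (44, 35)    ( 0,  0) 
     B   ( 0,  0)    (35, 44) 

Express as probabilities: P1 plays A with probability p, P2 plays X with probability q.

p = 0.557, q = 0.443

Work:
Find probabilities that make opponent indifferent:
P2 chooses q to make P1 indifferent between A and B
P1 chooses p to make P2 indifferent between X and Y
Mixed NE: P1 plays (A: 0.557, B: 0.443), P2 plays (X: 0.443, Y: 0.557)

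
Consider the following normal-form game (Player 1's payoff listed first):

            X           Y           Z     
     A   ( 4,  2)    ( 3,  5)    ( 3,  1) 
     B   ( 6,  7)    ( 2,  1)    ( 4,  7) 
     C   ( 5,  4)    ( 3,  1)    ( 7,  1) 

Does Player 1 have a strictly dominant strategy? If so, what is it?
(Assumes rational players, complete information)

No strictly dominant strategy exists for Player 1

Work:
A strategy strictly dominates another if it gives a strictly higher payoff against every opponent action. Compare each pair of P1's strategies column-by-column:
  A vs B: [4 vs 6, 3 vs 2, 3 vs 4] → A does not strictly dominate B (column X: 4 ≤ 6)
  A vs C: [4 vs 5, 3 vs 3, 3 vs 7] → A does not strictly dominate C (column X: 4 ≤ 5)
  B vs A: [6 vs 4, 2 vs 3, 4 vs 3] → B does not strictly dominate A (column Y: 2 ≤ 3)
  B vs C: [6 vs 5, 2 vs 3, 4 vs 7] → B does not strictly dominate C (column Y: 2 ≤ 3)
  C vs A: [5 vs 4, 3 vs 3, 7 vs 3] → C does not strictly dominate A (column Y: 3 ≤ 3)
  C vs B: [5 vs 6, 3 vs 2, 7 vs 4] → C does not strictly dominate B (column X: 5 ≤ 6)
No single strategy strictly dominates all others → no strictly dominant strategy.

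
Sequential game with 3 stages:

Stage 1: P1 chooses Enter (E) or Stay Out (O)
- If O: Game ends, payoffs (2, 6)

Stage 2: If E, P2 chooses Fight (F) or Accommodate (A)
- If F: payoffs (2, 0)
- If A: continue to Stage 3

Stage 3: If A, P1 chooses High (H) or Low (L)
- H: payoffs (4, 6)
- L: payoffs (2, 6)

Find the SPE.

SPE: (E, A, H); Outcome (4, 6)

Work:
Stage 3: P1 chooses H (4 vs 2)
Stage 2: P2: F->0, A->6 (anticipating H). Choose A
Stage 1: P1: O->2, E->4 (anticipating A, H). Choose E
SPE path: E -> A -> H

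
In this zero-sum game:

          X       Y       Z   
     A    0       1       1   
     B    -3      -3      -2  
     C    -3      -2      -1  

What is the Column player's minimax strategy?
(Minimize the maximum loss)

Column should play X, value = 0

Work:
Column player minimizes Row's maximum payoff:
Column X: max payoff to Row = 0
Column Y: max payoff to Row = 1
Column Z: max payoff to Row = 1
Minimum is 0, achieved by column X.
Minimax strategy: X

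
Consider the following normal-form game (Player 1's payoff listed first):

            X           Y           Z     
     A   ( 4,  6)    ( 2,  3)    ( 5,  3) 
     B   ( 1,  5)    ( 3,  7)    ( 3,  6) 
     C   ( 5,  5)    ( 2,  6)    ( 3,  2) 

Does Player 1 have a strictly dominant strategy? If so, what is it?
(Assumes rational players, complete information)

No strictly dominant strategy exists for Player 1

Work:
A strategy strictly dominates another if it gives a strictly higher payoff against every opponent action. Compare each pair of P1's strategies column-by-column:
  A vs B: [4 vs 1, 2 vs 3, 5 vs 3] → A does not strictly dominate B (column Y: 2 ≤ 3)
  A vs C: [4 vs 5, 2 vs 2, 5 vs 3] → A does not strictly dominate C (column X: 4 ≤ 5)
  B vs A: [1 vs 4, 3 vs 2, 3 vs 5] → B does not strictly dominate A (column X: 1 ≤ 4)
  B vs C: [1 vs 5, 3 vs 2, 3 vs 3] → B does not strictly dominate C (column X: 1 ≤ 5)
  C vs A: [5 vs 4, 2 vs 2, 3 vs 5] → C does not strictly dominate A (column Y: 2 ≤ 2)
  C vs B: [5 vs 1, 2 vs 3, 3 vs 3] → C does not strictly dominate B (column Y: 2 ≤ 3)
No single strategy strictly dominates all others → no strictly dominant strategy.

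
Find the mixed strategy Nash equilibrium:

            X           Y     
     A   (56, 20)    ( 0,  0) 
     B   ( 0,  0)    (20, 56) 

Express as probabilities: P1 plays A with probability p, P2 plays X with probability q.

p = 0.7368, q = 0.2632

Work:
Find probabilities that make opponent indifferent:
P2 chooses q to make P1 indifferent between A and B
P1 chooses p to make P2 indifferent between X and Y
Mixed NE: P1 plays (A: 0.7368, B: 0.2632), P2 plays (X: 0.2632, Y: 0.7368)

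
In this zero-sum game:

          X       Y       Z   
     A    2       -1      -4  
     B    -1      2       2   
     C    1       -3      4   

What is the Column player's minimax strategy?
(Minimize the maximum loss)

Column should play X or Y (all achieve the minimum), value = 2

Work:
Column player minimizes Row's maximum payoff:
Column X: max payoff to Row = 2
Column Y: max payoff to Row = 2
Column Z: max payoff to Row = 4
Minimum is 2, achieved by columns X, Y (tied).
Each of X or Y is a minimax strategy.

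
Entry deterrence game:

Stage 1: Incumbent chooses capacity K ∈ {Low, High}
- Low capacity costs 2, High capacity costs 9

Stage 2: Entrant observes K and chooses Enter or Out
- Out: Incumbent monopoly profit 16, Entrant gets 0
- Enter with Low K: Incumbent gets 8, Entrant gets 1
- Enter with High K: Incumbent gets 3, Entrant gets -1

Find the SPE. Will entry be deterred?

SPE: (High, Enter|Low, Out|High); Entry deterred. Incumbent net profit = 7

Work:
After Low K: Entrant enters (1 > 0)
After High K: Entrant stays out (-1 < 0)
Incumbent: Low → 8−2=6, High → 16−9=7
Incumbent chooses High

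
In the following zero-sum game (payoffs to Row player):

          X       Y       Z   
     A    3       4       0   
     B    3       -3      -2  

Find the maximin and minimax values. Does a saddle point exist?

Maximin = 0, Minimax = 0, Saddle: True

Work:
Row minimums: [0, -3] → maximin = 0
Column maximums: [3, 4, 0] → minimax = 0
Saddle point exists! Game value = 0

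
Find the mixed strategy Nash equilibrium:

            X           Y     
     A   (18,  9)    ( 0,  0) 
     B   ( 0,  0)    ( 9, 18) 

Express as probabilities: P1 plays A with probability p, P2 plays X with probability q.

p = 0.6667, q = 0.3333

Work:
Find probabilities that make opponent indifferent:
P2 chooses q to make P1 indifferent between A and B
P1 chooses p to make P2 indifferent between X and Y
Mixed NE: P1 plays (A: 0.6667, B: 0.3333), P2 plays (X: 0.3333, Y: 0.6667)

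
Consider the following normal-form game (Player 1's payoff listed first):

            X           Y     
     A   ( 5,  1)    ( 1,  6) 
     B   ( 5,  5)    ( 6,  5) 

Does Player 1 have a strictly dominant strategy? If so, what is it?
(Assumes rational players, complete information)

No strictly dominant strategy exists for Player 1

Work:
A strategy strictly dominates another if it gives a strictly higher payoff against every opponent action. Compare each pair of P1's strategies column-by-column:
  A vs B: [5 vs 5, 1 vs 6] → A does not strictly dominate B (column X: 5 ≤ 5)
  B vs A: [5 vs 5, 6 vs 1] → B does not strictly dominate A (column X: 5 ≤ 5)
No single strategy strictly dominates all others → no strictly dominant strategy.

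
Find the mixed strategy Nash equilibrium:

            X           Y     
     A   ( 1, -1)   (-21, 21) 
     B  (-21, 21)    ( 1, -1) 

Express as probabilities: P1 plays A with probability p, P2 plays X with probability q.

p = 0.5, q = 0.5

Work:
Find probabilities that make opponent indifferent:
P2 chooses q to make P1 indifferent between A and B
P1 chooses p to make P2 indifferent between X and Y
Mixed NE: P1 plays (A: 0.5, B: 0.5), P2 plays (X: 0.5, Y: 0.5)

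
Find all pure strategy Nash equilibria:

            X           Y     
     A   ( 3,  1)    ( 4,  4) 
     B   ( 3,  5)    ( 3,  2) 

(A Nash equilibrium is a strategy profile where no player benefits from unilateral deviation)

Nash equilibrium: (A, Y), (B, X)

Work:
Best responses:
  P1 vs X: payoffs [3, 3] → best response A/B (payoff 3)
  P1 vs Y: payoffs [4, 3] → best response A (payoff 4)
  P2 vs A: payoffs [1, 4] → best response Y (payoff 4)
  P2 vs B: payoffs [5, 2] → best response X (payoff 5)
Mutual best responses: (A,Y), (B,X) → Nash equilibria.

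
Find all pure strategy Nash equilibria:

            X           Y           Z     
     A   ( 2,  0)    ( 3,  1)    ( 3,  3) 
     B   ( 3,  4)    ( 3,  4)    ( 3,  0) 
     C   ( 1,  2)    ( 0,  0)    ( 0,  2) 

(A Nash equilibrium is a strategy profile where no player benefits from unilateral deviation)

Nash equilibrium: (A, Z), (B, X), (B, Y)

Work:
Best responses:
  P1 vs X: payoffs [2, 3, 1] → best response B (payoff 3)
  P1 vs Y: payoffs [3, 3, 0] → best response A/B (payoff 3)
  P1 vs Z: payoffs [3, 3, 0] → best response A/B (payoff 3)
  P2 vs A: payoffs [0, 1, 3] → best response Z (payoff 3)
  P2 vs B: payoffs [4, 4, 0] → best response X/Y (payoff 4)
  P2 vs C: payoffs [2, 0, 2] → best response X/Z (payoff 2)
Mutual best responses: (A,Z), (B,X), (B,Y) → Nash equilibria.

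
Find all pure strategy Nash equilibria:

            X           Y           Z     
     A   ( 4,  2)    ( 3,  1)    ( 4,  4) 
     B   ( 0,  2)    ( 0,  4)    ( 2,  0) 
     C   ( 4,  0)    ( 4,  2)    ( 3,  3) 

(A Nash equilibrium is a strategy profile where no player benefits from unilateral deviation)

Nash equilibrium: (A, Z)

Work:
Best responses:
  P1 vs X: payoffs [4, 0, 4] → best response A/C (payoff 4)
  P1 vs Y: payoffs [3, 0, 4] → best response C (payoff 4)
  P1 vs Z: payoffs [4, 2, 3] → best response A (payoff 4)
  P2 vs A: payoffs [2, 1, 4] → best response Z (payoff 4)
  P2 vs B: payoffs [2, 4, 0] → best response Y (payoff 4)
  P2 vs C: payoffs [0, 2, 3] → best response Z (payoff 3)
Mutual best responses: (A,Z) → Nash equilibria.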